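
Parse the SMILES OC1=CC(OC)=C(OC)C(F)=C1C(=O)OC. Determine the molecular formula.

C10H11FO5

Walk through each heavy atom and fill implicit hydrogens from standard valence (C 4, N 3, O 2, S 2, halogen 1):
  atom 1: O, bond orders sum to 1 (valence 2) → 1 H
  atom 2: C, bond orders sum to 4 (valence 4) → 0 H
  atom 3: C, bond orders sum to 3 (valence 4) → 1 H
  atom 4: C, bond orders sum to 4 (valence 4) → 0 H
  atom 5: O, bond orders sum to 2 (valence 2) → 0 H
  atom 6: C, bond orders sum to 1 (valence 4) → 3 H
  atom 7: C, bond orders sum to 4 (valence 4) → 0 H
  atom 8: O, bond orders sum to 2 (valence 2) → 0 H
  atom 9: C, bond orders sum to 1 (valence 4) → 3 H
  atom 10: C, bond orders sum to 4 (valence 4) → 0 H
  atom 11: F (halogen, monovalent) → 0 H
  atom 12: C, bond orders sum to 4 (valence 4) → 0 H
  atom 13: C, bond orders sum to 4 (valence 4) → 0 H
  atom 14: O, bond orders sum to 2 (valence 2) → 0 H
  atom 15: O, bond orders sum to 2 (valence 2) → 0 H
  atom 16: C, bond orders sum to 1 (valence 4) → 3 H
Totals → C:10, H:11, F:1, O:5.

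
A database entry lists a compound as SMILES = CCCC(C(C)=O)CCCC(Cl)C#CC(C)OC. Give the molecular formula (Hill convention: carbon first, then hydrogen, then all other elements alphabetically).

Walk through each heavy atom and fill implicit hydrogens from standard valence (C 4, N 3, O 2, S 2, halogen 1):
  atom 1: C, bond orders sum to 1 (valence 4) → 3 H
  atom 2: C, bond orders sum to 2 (valence 4) → 2 H
  atom 3: C, bond orders sum to 2 (valence 4) → 2 H
  atom 4: C, bond orders sum to 3 (valence 4) → 1 H
  atom 5: C, bond orders sum to 4 (valence 4) → 0 H
  atom 6: C, bond orders sum to 1 (valence 4) → 3 H
  atom 7: O, bond orders sum to 2 (valence 2) → 0 H
  atom 8: C, bond orders sum to 2 (valence 4) → 2 H
  atom 9: C, bond orders sum to 2 (valence 4) → 2 H
  atom 10: C, bond orders sum to 2 (valence 4) → 2 H
  atom 11: C, bond orders sum to 3 (valence 4) → 1 H
  atom 12: Cl (halogen, monovalent) → 0 H
  atom 13: C, bond orders sum to 4 (valence 4) → 0 H
  atom 14: C, bond orders sum to 4 (valence 4) → 0 H
  atom 15: C, bond orders sum to 3 (valence 4) → 1 H
  atom 16: C, bond orders sum to 1 (valence 4) → 3 H
  atom 17: O, bond orders sum to 2 (valence 2) → 0 H
  atom 18: C, bond orders sum to 1 (valence 4) → 3 H
Totals → C:15, H:25, Cl:1, O:2.
In Hill order: C15H25ClO2.

C15H25ClO2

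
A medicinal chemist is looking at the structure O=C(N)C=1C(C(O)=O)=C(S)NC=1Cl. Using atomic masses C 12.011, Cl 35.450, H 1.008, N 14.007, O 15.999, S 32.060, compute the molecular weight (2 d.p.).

220.63 g/mol

First, the molecular formula is C6H5ClN2O3S (counting implicit H from valence).
  C: 6 × 12.011 = 72.066
  Cl: 1 × 35.450 = 35.450
  H: 5 × 1.008 = 5.040
  N: 2 × 14.007 = 28.014
  O: 3 × 15.999 = 47.997
  S: 1 × 32.060 = 32.060
Sum: 6×12.011 + 1×35.450 + 5×1.008 + 2×14.007 + 3×15.999 + 1×32.060 = 220.627 → 220.63 g/mol.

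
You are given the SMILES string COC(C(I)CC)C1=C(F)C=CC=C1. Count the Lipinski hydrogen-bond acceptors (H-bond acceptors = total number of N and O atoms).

1

N atoms: 0; O atoms: 1.
Lipinski HBA = 0 + 1 = 1.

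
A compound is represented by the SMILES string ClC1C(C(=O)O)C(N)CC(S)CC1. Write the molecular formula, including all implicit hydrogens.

Walk through each heavy atom and fill implicit hydrogens from standard valence (C 4, N 3, O 2, S 2, halogen 1):
  atom 1: Cl (halogen, monovalent) → 0 H
  atom 2: C, bond orders sum to 3 (valence 4) → 1 H
  atom 3: C, bond orders sum to 3 (valence 4) → 1 H
  atom 4: C, bond orders sum to 4 (valence 4) → 0 H
  atom 5: O, bond orders sum to 2 (valence 2) → 0 H
  atom 6: O, bond orders sum to 1 (valence 2) → 1 H
  atom 7: C, bond orders sum to 3 (valence 4) → 1 H
  atom 8: N, bond orders sum to 1 (valence 3) → 2 H
  atom 9: C, bond orders sum to 2 (valence 4) → 2 H
  atom 10: C, bond orders sum to 3 (valence 4) → 1 H
  atom 11: S, bond orders sum to 1 (valence 2) → 1 H
  atom 12: C, bond orders sum to 2 (valence 4) → 2 H
  atom 13: C, bond orders sum to 2 (valence 4) → 2 H
Totals → C:8, H:14, Cl:1, N:1, O:2, S:1.

C8H14ClNO2S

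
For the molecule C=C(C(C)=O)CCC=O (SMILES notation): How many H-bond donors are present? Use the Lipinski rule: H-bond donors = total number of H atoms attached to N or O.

0

Donors: find every N or O and count the H atoms it carries.
  atom 5 (O): bond orders sum to 2 → 0 H
  atom 9 (O): bond orders sum to 2 → 0 H
Lipinski HBD = 0.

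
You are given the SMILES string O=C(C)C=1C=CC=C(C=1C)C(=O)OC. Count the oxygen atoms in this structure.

Scan the SMILES for O atoms (remember two-letter symbols like Cl and Br are single atoms).
Oxygen count: 3.

3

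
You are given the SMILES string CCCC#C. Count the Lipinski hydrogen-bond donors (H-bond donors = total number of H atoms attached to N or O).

0

Donors: find every N or O and count the H atoms it carries.
  (no N or O atoms present)
Lipinski HBD = 0.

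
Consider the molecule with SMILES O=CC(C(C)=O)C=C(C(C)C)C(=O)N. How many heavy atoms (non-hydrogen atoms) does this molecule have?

Every atom symbol written in the SMILES (organic subset) is one heavy atom; implicit H are not written.
Heavy atoms by element → C:10, N:1, O:3.
Total: 14.

14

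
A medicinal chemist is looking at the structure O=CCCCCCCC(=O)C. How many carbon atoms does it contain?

9

Count every carbon token in the SMILES (each C, including those in ring-closure positions and inside branches).
Carbon count: 9.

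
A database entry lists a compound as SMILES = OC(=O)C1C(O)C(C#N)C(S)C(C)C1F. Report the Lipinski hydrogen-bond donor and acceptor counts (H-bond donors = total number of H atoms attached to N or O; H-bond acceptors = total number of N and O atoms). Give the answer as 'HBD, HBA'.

Donors: find every N or O and count the H atoms it carries.
  atom 1 (O): bond orders sum to 1 → 1 H
  atom 3 (O): bond orders sum to 2 → 0 H
  atom 6 (O): bond orders sum to 1 → 1 H
  atom 9 (N): bond orders sum to 3 → 0 H
Lipinski HBD = 2.
Acceptors: N atoms = 1, O atoms = 3 → HBA = 4.

2, 4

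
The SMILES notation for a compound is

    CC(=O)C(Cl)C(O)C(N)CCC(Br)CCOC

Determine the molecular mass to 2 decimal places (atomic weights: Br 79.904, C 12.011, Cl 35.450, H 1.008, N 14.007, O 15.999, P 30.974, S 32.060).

330.65 g/mol

First, the molecular formula is C11H21BrClNO3 (counting implicit H from valence).
  Br: 1 × 79.904 = 79.904
  C: 11 × 12.011 = 132.121
  Cl: 1 × 35.450 = 35.450
  H: 21 × 1.008 = 21.168
  N: 1 × 14.007 = 14.007
  O: 3 × 15.999 = 47.997
Sum: 1×79.904 + 11×12.011 + 1×35.450 + 21×1.008 + 1×14.007 + 3×15.999 = 330.647 → 330.65 g/mol.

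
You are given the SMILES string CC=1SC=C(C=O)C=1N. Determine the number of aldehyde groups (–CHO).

1

The aldehyde motif appears at heavy-atom position 6 in the SMILES.
Other groups present: 1 primary amine.
Aldehyde count: 1.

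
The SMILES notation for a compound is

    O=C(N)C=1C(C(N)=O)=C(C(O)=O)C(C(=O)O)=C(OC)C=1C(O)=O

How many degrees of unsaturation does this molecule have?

Degree of unsaturation = (number of rings) + (number of π bonds).
Ring closures in the SMILES: 1.
π bonds: 8 double bonds (each 1 DoU) → 8 DoU from unsaturation.
Total DoU = 1 + 8 = 9.

9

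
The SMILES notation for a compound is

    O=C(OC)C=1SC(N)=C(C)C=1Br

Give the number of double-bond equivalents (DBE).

Molecular formula: C7H8BrNO2S.
DoU = (2C + 2 + N − H − X) / 2, where X is the halogen count and O/S are ignored.
    = (2·7 + 2 + 1 − 8 − 1) / 2 = 8 / 2 = 4.

4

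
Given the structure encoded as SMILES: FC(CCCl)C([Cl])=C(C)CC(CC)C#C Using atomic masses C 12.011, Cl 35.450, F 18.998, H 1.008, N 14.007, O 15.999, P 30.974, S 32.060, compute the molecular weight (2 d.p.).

251.17 g/mol

First, the molecular formula is C12H17Cl2F (counting implicit H from valence).
  C: 12 × 12.011 = 144.132
  Cl: 2 × 35.450 = 70.900
  F: 1 × 18.998 = 18.998
  H: 17 × 1.008 = 17.136
Sum: 12×12.011 + 2×35.450 + 1×18.998 + 17×1.008 = 251.166 → 251.17 g/mol.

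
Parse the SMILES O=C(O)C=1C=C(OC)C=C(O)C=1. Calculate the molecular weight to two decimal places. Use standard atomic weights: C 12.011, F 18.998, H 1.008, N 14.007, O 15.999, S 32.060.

First, the molecular formula is C8H8O4 (counting implicit H from valence).
  C: 8 × 12.011 = 96.088
  H: 8 × 1.008 = 8.064
  O: 4 × 15.999 = 63.996
Sum: 8×12.011 + 8×1.008 + 4×15.999 = 168.148 → 168.15 g/mol.

168.15 g/mol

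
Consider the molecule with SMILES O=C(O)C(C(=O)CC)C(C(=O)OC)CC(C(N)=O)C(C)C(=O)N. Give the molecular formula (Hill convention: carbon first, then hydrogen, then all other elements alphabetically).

C14H22N2O7

Walk through each heavy atom and fill implicit hydrogens from standard valence (C 4, N 3, O 2, S 2, halogen 1):
  atom 1: O, bond orders sum to 2 (valence 2) → 0 H
  atom 2: C, bond orders sum to 4 (valence 4) → 0 H
  atom 3: O, bond orders sum to 1 (valence 2) → 1 H
  atom 4: C, bond orders sum to 3 (valence 4) → 1 H
  atom 5: C, bond orders sum to 4 (valence 4) → 0 H
  atom 6: O, bond orders sum to 2 (valence 2) → 0 H
  atom 7: C, bond orders sum to 2 (valence 4) → 2 H
  atom 8: C, bond orders sum to 1 (valence 4) → 3 H
  atom 9: C, bond orders sum to 3 (valence 4) → 1 H
  atom 10: C, bond orders sum to 4 (valence 4) → 0 H
  atom 11: O, bond orders sum to 2 (valence 2) → 0 H
  atom 12: O, bond orders sum to 2 (valence 2) → 0 H
  atom 13: C, bond orders sum to 1 (valence 4) → 3 H
  atom 14: C, bond orders sum to 2 (valence 4) → 2 H
  atom 15: C, bond orders sum to 3 (valence 4) → 1 H
  atom 16: C, bond orders sum to 4 (valence 4) → 0 H
  atom 17: N, bond orders sum to 1 (valence 3) → 2 H
  atom 18: O, bond orders sum to 2 (valence 2) → 0 H
  atom 19: C, bond orders sum to 3 (valence 4) → 1 H
  atom 20: C, bond orders sum to 1 (valence 4) → 3 H
  atom 21: C, bond orders sum to 4 (valence 4) → 0 H
  atom 22: O, bond orders sum to 2 (valence 2) → 0 H
  atom 23: N, bond orders sum to 1 (valence 3) → 2 H
Totals → C:14, H:22, N:2, O:7.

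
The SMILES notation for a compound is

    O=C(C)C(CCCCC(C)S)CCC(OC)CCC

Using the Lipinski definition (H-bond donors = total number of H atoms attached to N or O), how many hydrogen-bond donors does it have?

Donors: find every N or O and count the H atoms it carries.
  atom 1 (O): bond orders sum to 2 → 0 H
  atom 15 (O): bond orders sum to 2 → 0 H
Lipinski HBD = 0.

0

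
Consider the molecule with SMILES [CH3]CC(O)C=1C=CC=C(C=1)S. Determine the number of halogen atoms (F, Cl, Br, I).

Scan the SMILES for the halogen motif — none present.
Groups that are present: 1 hydroxyl, 1 thiol.

0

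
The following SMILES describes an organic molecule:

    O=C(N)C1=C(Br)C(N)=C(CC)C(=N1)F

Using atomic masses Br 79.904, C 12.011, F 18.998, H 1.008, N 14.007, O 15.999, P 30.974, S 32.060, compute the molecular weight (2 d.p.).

262.08 g/mol

First, the molecular formula is C8H9BrFN3O (counting implicit H from valence).
  Br: 1 × 79.904 = 79.904
  C: 8 × 12.011 = 96.088
  F: 1 × 18.998 = 18.998
  H: 9 × 1.008 = 9.072
  N: 3 × 14.007 = 42.021
  O: 1 × 15.999 = 15.999
Sum: 1×79.904 + 8×12.011 + 1×18.998 + 9×1.008 + 3×14.007 + 1×15.999 = 262.082 → 262.08 g/mol.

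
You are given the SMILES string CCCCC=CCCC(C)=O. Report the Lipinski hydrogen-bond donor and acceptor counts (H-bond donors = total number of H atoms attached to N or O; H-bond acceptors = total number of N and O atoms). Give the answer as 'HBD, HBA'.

Donors: find every N or O and count the H atoms it carries.
  atom 11 (O): bond orders sum to 2 → 0 H
Lipinski HBD = 0.
Acceptors: N atoms = 0, O atoms = 1 → HBA = 1.

0, 1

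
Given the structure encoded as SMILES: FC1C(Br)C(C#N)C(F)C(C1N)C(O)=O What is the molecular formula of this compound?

C8H9BrF2N2O2

Walk through each heavy atom and fill implicit hydrogens from standard valence (C 4, N 3, O 2, S 2, halogen 1):
  atom 1: F (halogen, monovalent) → 0 H
  atom 2: C, bond orders sum to 3 (valence 4) → 1 H
  atom 3: C, bond orders sum to 3 (valence 4) → 1 H
  atom 4: Br (halogen, monovalent) → 0 H
  atom 5: C, bond orders sum to 3 (valence 4) → 1 H
  atom 6: C, bond orders sum to 4 (valence 4) → 0 H
  atom 7: N, bond orders sum to 3 (valence 3) → 0 H
  atom 8: C, bond orders sum to 3 (valence 4) → 1 H
  atom 9: F (halogen, monovalent) → 0 H
  atom 10: C, bond orders sum to 3 (valence 4) → 1 H
  atom 11: C, bond orders sum to 3 (valence 4) → 1 H
  atom 12: N, bond orders sum to 1 (valence 3) → 2 H
  atom 13: C, bond orders sum to 4 (valence 4) → 0 H
  atom 14: O, bond orders sum to 1 (valence 2) → 1 H
  atom 15: O, bond orders sum to 2 (valence 2) → 0 H
Totals → C:8, H:9, Br:1, F:2, N:2, O:2.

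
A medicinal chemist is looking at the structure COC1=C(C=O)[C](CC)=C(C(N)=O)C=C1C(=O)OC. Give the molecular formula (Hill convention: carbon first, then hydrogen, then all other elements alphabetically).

Walk through each heavy atom and fill implicit hydrogens from standard valence (C 4, N 3, O 2, S 2, halogen 1):
  atom 1: C, bond orders sum to 1 (valence 4) → 3 H
  atom 2: O, bond orders sum to 2 (valence 2) → 0 H
  atom 3: C, bond orders sum to 4 (valence 4) → 0 H
  atom 4: C, bond orders sum to 4 (valence 4) → 0 H
  atom 5: C, bond orders sum to 3 (valence 4) → 1 H
  atom 6: O, bond orders sum to 2 (valence 2) → 0 H
  atom 7: C with explicit H count 0
  atom 8: C, bond orders sum to 2 (valence 4) → 2 H
  atom 9: C, bond orders sum to 1 (valence 4) → 3 H
  atom 10: C, bond orders sum to 4 (valence 4) → 0 H
  atom 11: C, bond orders sum to 4 (valence 4) → 0 H
  atom 12: N, bond orders sum to 1 (valence 3) → 2 H
  atom 13: O, bond orders sum to 2 (valence 2) → 0 H
  atom 14: C, bond orders sum to 3 (valence 4) → 1 H
  atom 15: C, bond orders sum to 4 (valence 4) → 0 H
  atom 16: C, bond orders sum to 4 (valence 4) → 0 H
  atom 17: O, bond orders sum to 2 (valence 2) → 0 H
  atom 18: O, bond orders sum to 2 (valence 2) → 0 H
  atom 19: C, bond orders sum to 1 (valence 4) → 3 H
Totals → C:13, H:15, N:1, O:5.

C13H15NO5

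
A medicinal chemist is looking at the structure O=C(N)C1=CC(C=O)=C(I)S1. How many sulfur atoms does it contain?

1

Scan the SMILES for S atoms (remember two-letter symbols like Cl and Br are single atoms).
Sulfur count: 1.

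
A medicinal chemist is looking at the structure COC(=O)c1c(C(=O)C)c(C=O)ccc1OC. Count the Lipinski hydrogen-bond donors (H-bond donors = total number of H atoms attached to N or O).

Donors: find every N or O and count the H atoms it carries.
  atom 2 (O): bond orders sum to 2 → 0 H
  atom 4 (O): bond orders sum to 2 → 0 H
  atom 8 (O): bond orders sum to 2 → 0 H
  atom 12 (O): bond orders sum to 2 → 0 H
  atom 16 (O): bond orders sum to 2 → 0 H
Lipinski HBD = 0.

0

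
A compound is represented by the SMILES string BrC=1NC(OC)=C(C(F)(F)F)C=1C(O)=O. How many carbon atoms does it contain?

7

Count every carbon token in the SMILES (each C, including those in ring-closure positions and inside branches).
Carbon count: 7.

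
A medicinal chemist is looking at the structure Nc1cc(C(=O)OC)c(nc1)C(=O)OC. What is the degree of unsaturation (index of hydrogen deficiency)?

Molecular formula: C9H10N2O4.
DoU = (2C + 2 + N − H − X) / 2, where X is the halogen count and O/S are ignored.
    = (2·9 + 2 + 2 − 10 − 0) / 2 = 12 / 2 = 6.

6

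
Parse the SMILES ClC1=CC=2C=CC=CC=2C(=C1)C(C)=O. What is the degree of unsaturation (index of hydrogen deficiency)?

Degree of unsaturation = (number of rings) + (number of π bonds).
Ring closures in the SMILES: 2.
π bonds: 6 double bonds (each 1 DoU) → 6 DoU from unsaturation.
Total DoU = 2 + 6 = 8.

8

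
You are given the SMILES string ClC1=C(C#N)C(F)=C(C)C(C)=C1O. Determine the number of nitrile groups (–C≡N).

1

The nitrile motif appears at heavy-atom position 4 in the SMILES.
Other groups present: 1 hydroxyl.
Nitrile count: 1.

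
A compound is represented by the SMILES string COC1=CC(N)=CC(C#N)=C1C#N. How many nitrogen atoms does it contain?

3

Scan the SMILES for N atoms (remember two-letter symbols like Cl and Br are single atoms).
Nitrogen count: 3.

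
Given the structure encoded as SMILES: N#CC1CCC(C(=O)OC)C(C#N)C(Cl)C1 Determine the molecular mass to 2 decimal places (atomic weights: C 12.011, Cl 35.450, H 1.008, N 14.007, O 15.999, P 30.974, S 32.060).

240.69 g/mol

First, the molecular formula is C11H13ClN2O2 (counting implicit H from valence).
  C: 11 × 12.011 = 132.121
  Cl: 1 × 35.450 = 35.450
  H: 13 × 1.008 = 13.104
  N: 2 × 14.007 = 28.014
  O: 2 × 15.999 = 31.998
Sum: 11×12.011 + 1×35.450 + 13×1.008 + 2×14.007 + 2×15.999 = 240.687 → 240.69 g/mol.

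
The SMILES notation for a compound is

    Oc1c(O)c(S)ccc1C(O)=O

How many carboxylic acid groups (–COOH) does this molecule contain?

1

The carboxylic acid motif appears at heavy-atom position 10 in the SMILES.
Other groups present: 2 hydroxyl, 1 thiol.
Carboxylic acid count: 1.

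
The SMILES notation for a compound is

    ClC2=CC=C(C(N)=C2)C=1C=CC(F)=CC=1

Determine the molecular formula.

Walk through each heavy atom and fill implicit hydrogens from standard valence (C 4, N 3, O 2, S 2, halogen 1):
  atom 1: Cl (halogen, monovalent) → 0 H
  atom 2: C, bond orders sum to 4 (valence 4) → 0 H
  atom 3: C, bond orders sum to 3 (valence 4) → 1 H
  atom 4: C, bond orders sum to 3 (valence 4) → 1 H
  atom 5: C, bond orders sum to 4 (valence 4) → 0 H
  atom 6: C, bond orders sum to 4 (valence 4) → 0 H
  atom 7: N, bond orders sum to 1 (valence 3) → 2 H
  atom 8: C, bond orders sum to 3 (valence 4) → 1 H
  atom 9: C, bond orders sum to 4 (valence 4) → 0 H
  atom 10: C, bond orders sum to 3 (valence 4) → 1 H
  atom 11: C, bond orders sum to 3 (valence 4) → 1 H
  atom 12: C, bond orders sum to 4 (valence 4) → 0 H
  atom 13: F (halogen, monovalent) → 0 H
  atom 14: C, bond orders sum to 3 (valence 4) → 1 H
  atom 15: C, bond orders sum to 3 (valence 4) → 1 H
Totals → C:12, H:9, Cl:1, F:1, N:1.
In Hill order: C12H9ClFN.

C12H9ClFN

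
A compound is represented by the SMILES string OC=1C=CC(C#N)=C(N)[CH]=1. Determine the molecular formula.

C7H6N2O

Walk through each heavy atom and fill implicit hydrogens from standard valence (C 4, N 3, O 2, S 2, halogen 1):
  atom 1: O, bond orders sum to 1 (valence 2) → 1 H
  atom 2: C, bond orders sum to 4 (valence 4) → 0 H
  atom 3: C, bond orders sum to 3 (valence 4) → 1 H
  atom 4: C, bond orders sum to 3 (valence 4) → 1 H
  atom 5: C, bond orders sum to 4 (valence 4) → 0 H
  atom 6: C, bond orders sum to 4 (valence 4) → 0 H
  atom 7: N, bond orders sum to 3 (valence 3) → 0 H
  atom 8: C, bond orders sum to 4 (valence 4) → 0 H
  atom 9: N, bond orders sum to 1 (valence 3) → 2 H
  atom 10: C with explicit H count 1
Totals → C:7, H:6, N:2, O:1.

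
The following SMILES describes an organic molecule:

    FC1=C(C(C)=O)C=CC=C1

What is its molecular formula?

Walk through each heavy atom and fill implicit hydrogens from standard valence (C 4, N 3, O 2, S 2, halogen 1):
  atom 1: F (halogen, monovalent) → 0 H
  atom 2: C, bond orders sum to 4 (valence 4) → 0 H
  atom 3: C, bond orders sum to 4 (valence 4) → 0 H
  atom 4: C, bond orders sum to 4 (valence 4) → 0 H
  atom 5: C, bond orders sum to 1 (valence 4) → 3 H
  atom 6: O, bond orders sum to 2 (valence 2) → 0 H
  atom 7: C, bond orders sum to 3 (valence 4) → 1 H
  atom 8: C, bond orders sum to 3 (valence 4) → 1 H
  atom 9: C, bond orders sum to 3 (valence 4) → 1 H
  atom 10: C, bond orders sum to 3 (valence 4) → 1 H
Totals → C:8, H:7, F:1, O:1.
In Hill order: C8H7FO.

C8H7FO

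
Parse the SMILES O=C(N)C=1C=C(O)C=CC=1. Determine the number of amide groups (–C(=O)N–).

The amide motif appears at heavy-atom position 2 in the SMILES.
Other groups present: 1 hydroxyl.
Amide count: 1.

1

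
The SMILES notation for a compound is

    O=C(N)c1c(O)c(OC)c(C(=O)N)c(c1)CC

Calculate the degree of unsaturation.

6

Molecular formula: C11H14N2O4.
DoU = (2C + 2 + N − H − X) / 2, where X is the halogen count and O/S are ignored.
    = (2·11 + 2 + 2 − 14 − 0) / 2 = 12 / 2 = 6.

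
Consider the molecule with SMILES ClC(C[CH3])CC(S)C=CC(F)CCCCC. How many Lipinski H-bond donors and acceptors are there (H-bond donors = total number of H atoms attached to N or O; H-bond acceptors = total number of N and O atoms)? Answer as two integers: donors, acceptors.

0, 0

Donors: find every N or O and count the H atoms it carries.
  (no N or O atoms present)
Lipinski HBD = 0.
Acceptors: N atoms = 0, O atoms = 0 → HBA = 0.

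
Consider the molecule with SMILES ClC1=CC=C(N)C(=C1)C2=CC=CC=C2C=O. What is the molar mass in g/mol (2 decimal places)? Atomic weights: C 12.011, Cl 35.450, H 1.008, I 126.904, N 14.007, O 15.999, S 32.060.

231.68 g/mol

First, the molecular formula is C13H10ClNO (counting implicit H from valence).
  C: 13 × 12.011 = 156.143
  Cl: 1 × 35.450 = 35.450
  H: 10 × 1.008 = 10.080
  N: 1 × 14.007 = 14.007
  O: 1 × 15.999 = 15.999
Sum: 13×12.011 + 1×35.450 + 10×1.008 + 1×14.007 + 1×15.999 = 231.679 → 231.68 g/mol.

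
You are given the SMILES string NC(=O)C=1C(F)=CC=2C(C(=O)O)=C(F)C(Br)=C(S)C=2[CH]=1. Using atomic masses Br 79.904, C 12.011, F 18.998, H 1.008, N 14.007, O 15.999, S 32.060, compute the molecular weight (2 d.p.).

First, the molecular formula is C12H6BrF2NO3S (counting implicit H from valence).
  Br: 1 × 79.904 = 79.904
  C: 12 × 12.011 = 144.132
  F: 2 × 18.998 = 37.996
  H: 6 × 1.008 = 6.048
  N: 1 × 14.007 = 14.007
  O: 3 × 15.999 = 47.997
  S: 1 × 32.060 = 32.060
Sum: 1×79.904 + 12×12.011 + 2×18.998 + 6×1.008 + 1×14.007 + 3×15.999 + 1×32.060 = 362.144 → 362.14 g/mol.

362.14 g/mol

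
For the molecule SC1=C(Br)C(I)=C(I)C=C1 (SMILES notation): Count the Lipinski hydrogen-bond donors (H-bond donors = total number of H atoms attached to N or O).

0

Donors: find every N or O and count the H atoms it carries.
  (no N or O atoms present)
Lipinski HBD = 0.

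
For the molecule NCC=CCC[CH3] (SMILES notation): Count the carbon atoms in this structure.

Count every carbon token in the SMILES (each C, including those in ring-closure positions and inside branches).
Carbon count: 6.

6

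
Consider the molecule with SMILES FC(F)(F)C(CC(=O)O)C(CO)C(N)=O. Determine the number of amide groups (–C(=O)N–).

The amide motif appears at heavy-atom position 13 in the SMILES.
Other groups present: 1 carboxylic acid, 1 hydroxyl.
Amide count: 1.

1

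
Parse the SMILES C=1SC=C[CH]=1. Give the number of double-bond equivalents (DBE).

3

Molecular formula: C4H4S.
DoU = (2C + 2 + N − H − X) / 2, where X is the halogen count and O/S are ignored.
    = (2·4 + 2 + 0 − 4 − 0) / 2 = 6 / 2 = 3.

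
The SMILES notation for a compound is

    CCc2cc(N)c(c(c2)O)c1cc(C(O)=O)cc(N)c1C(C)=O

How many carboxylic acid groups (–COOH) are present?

The carboxylic acid motif appears at heavy-atom position 14 in the SMILES.
Other groups present: 1 hydroxyl, 1 ketone, 2 primary amine.
Carboxylic acid count: 1.

1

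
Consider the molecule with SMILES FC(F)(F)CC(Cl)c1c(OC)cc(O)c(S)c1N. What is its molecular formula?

C10H11ClF3NO2S

Walk through each heavy atom and fill implicit hydrogens from standard valence (C 4, N 3, O 2, S 2, halogen 1); for lowercase aromatic atoms, an aromatic c carries 1 H when it has two neighbours and 0 H with three, and aromatic n carries 0 H:
  atom 1: F (halogen, monovalent) → 0 H
  atom 2: C, bond orders sum to 4 (valence 4) → 0 H
  atom 3: F (halogen, monovalent) → 0 H
  atom 4: F (halogen, monovalent) → 0 H
  atom 5: C, bond orders sum to 2 (valence 4) → 2 H
  atom 6: C, bond orders sum to 3 (valence 4) → 1 H
  atom 7: Cl (halogen, monovalent) → 0 H
  atom 8: aromatic c, 3 neighbours → 0 H
  atom 9: aromatic c, 3 neighbours → 0 H
  atom 10: O, bond orders sum to 2 (valence 2) → 0 H
  atom 11: C, bond orders sum to 1 (valence 4) → 3 H
  atom 12: aromatic c, 2 neighbours → 1 H
  atom 13: aromatic c, 3 neighbours → 0 H
  atom 14: O, bond orders sum to 1 (valence 2) → 1 H
  atom 15: aromatic c, 3 neighbours → 0 H
  atom 16: S, bond orders sum to 1 (valence 2) → 1 H
  atom 17: aromatic c, 3 neighbours → 0 H
  atom 18: N, bond orders sum to 1 (valence 3) → 2 H
Totals → C:10, H:11, Cl:1, F:3, N:1, O:2, S:1.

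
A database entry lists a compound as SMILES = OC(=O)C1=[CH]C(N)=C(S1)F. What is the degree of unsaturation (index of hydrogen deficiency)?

Degree of unsaturation = (number of rings) + (number of π bonds).
Ring closures in the SMILES: 1.
π bonds: 3 double bonds (each 1 DoU) → 3 DoU from unsaturation.
Total DoU = 1 + 3 = 4.

4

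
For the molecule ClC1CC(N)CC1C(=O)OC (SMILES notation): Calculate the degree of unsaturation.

Molecular formula: C7H12ClNO2.
DoU = (2C + 2 + N − H − X) / 2, where X is the halogen count and O/S are ignored.
    = (2·7 + 2 + 1 − 12 − 1) / 2 = 4 / 2 = 2.

2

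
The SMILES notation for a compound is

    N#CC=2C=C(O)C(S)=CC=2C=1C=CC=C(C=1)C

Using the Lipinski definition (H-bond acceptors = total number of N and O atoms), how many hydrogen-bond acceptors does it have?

N atoms: 1; O atoms: 1.
Lipinski HBA = 1 + 1 = 2.

2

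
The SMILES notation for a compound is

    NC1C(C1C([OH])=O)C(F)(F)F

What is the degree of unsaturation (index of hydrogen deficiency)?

Molecular formula: C5H6F3NO2.
DoU = (2C + 2 + N − H − X) / 2, where X is the halogen count and O/S are ignored.
    = (2·5 + 2 + 1 − 6 − 3) / 2 = 4 / 2 = 2.

2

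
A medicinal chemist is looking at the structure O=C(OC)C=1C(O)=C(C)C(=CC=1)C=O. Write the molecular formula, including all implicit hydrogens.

Walk through each heavy atom and fill implicit hydrogens from standard valence (C 4, N 3, O 2, S 2, halogen 1):
  atom 1: O, bond orders sum to 2 (valence 2) → 0 H
  atom 2: C, bond orders sum to 4 (valence 4) → 0 H
  atom 3: O, bond orders sum to 2 (valence 2) → 0 H
  atom 4: C, bond orders sum to 1 (valence 4) → 3 H
  atom 5: C, bond orders sum to 4 (valence 4) → 0 H
  atom 6: C, bond orders sum to 4 (valence 4) → 0 H
  atom 7: O, bond orders sum to 1 (valence 2) → 1 H
  atom 8: C, bond orders sum to 4 (valence 4) → 0 H
  atom 9: C, bond orders sum to 1 (valence 4) → 3 H
  atom 10: C, bond orders sum to 4 (valence 4) → 0 H
  atom 11: C, bond orders sum to 3 (valence 4) → 1 H
  atom 12: C, bond orders sum to 3 (valence 4) → 1 H
  atom 13: C, bond orders sum to 3 (valence 4) → 1 H
  atom 14: O, bond orders sum to 2 (valence 2) → 0 H
Totals → C:10, H:10, O:4.
In Hill order: C10H10O4.

C10H10O4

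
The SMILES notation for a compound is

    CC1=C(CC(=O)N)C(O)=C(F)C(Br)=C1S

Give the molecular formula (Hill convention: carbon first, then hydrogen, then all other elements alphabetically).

Walk through each heavy atom and fill implicit hydrogens from standard valence (C 4, N 3, O 2, S 2, halogen 1):
  atom 1: C, bond orders sum to 1 (valence 4) → 3 H
  atom 2: C, bond orders sum to 4 (valence 4) → 0 H
  atom 3: C, bond orders sum to 4 (valence 4) → 0 H
  atom 4: C, bond orders sum to 2 (valence 4) → 2 H
  atom 5: C, bond orders sum to 4 (valence 4) → 0 H
  atom 6: O, bond orders sum to 2 (valence 2) → 0 H
  atom 7: N, bond orders sum to 1 (valence 3) → 2 H
  atom 8: C, bond orders sum to 4 (valence 4) → 0 H
  atom 9: O, bond orders sum to 1 (valence 2) → 1 H
  atom 10: C, bond orders sum to 4 (valence 4) → 0 H
  atom 11: F (halogen, monovalent) → 0 H
  atom 12: C, bond orders sum to 4 (valence 4) → 0 H
  atom 13: Br (halogen, monovalent) → 0 H
  atom 14: C, bond orders sum to 4 (valence 4) → 0 H
  atom 15: S, bond orders sum to 1 (valence 2) → 1 H
Totals → C:9, H:9, Br:1, F:1, N:1, O:2, S:1.
In Hill order: C9H9BrFNO2S.

C9H9BrFNO2S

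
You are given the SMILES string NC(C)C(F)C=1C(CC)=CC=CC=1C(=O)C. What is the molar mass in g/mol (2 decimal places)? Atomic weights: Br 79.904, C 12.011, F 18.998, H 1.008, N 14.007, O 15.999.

First, the molecular formula is C13H18FNO (counting implicit H from valence).
  C: 13 × 12.011 = 156.143
  F: 1 × 18.998 = 18.998
  H: 18 × 1.008 = 18.144
  N: 1 × 14.007 = 14.007
  O: 1 × 15.999 = 15.999
Sum: 13×12.011 + 1×18.998 + 18×1.008 + 1×14.007 + 1×15.999 = 223.291 → 223.29 g/mol.

223.29 g/mol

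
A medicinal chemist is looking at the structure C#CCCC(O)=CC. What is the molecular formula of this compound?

Walk through each heavy atom and fill implicit hydrogens from standard valence (C 4, N 3, O 2, S 2, halogen 1):
  atom 1: C, bond orders sum to 3 (valence 4) → 1 H
  atom 2: C, bond orders sum to 4 (valence 4) → 0 H
  atom 3: C, bond orders sum to 2 (valence 4) → 2 H
  atom 4: C, bond orders sum to 2 (valence 4) → 2 H
  atom 5: C, bond orders sum to 4 (valence 4) → 0 H
  atom 6: O, bond orders sum to 1 (valence 2) → 1 H
  atom 7: C, bond orders sum to 3 (valence 4) → 1 H
  atom 8: C, bond orders sum to 1 (valence 4) → 3 H
Totals → C:7, H:10, O:1.
In Hill order: C7H10O.

C7H10O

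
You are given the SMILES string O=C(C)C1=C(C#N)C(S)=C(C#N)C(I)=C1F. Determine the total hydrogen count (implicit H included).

Walk through each heavy atom and fill implicit hydrogens from standard valence (C 4, N 3, O 2, S 2, halogen 1):
  atom 1: O, bond orders sum to 2 (valence 2) → 0 H
  atom 2: C, bond orders sum to 4 (valence 4) → 0 H
  atom 3: C, bond orders sum to 1 (valence 4) → 3 H
  atom 4: C, bond orders sum to 4 (valence 4) → 0 H
  atom 5: C, bond orders sum to 4 (valence 4) → 0 H
  atom 6: C, bond orders sum to 4 (valence 4) → 0 H
  atom 7: N, bond orders sum to 3 (valence 3) → 0 H
  atom 8: C, bond orders sum to 4 (valence 4) → 0 H
  atom 9: S, bond orders sum to 1 (valence 2) → 1 H
  atom 10: C, bond orders sum to 4 (valence 4) → 0 H
  atom 11: C, bond orders sum to 4 (valence 4) → 0 H
  atom 12: N, bond orders sum to 3 (valence 3) → 0 H
  atom 13: C, bond orders sum to 4 (valence 4) → 0 H
  atom 14: I (halogen, monovalent) → 0 H
  atom 15: C, bond orders sum to 4 (valence 4) → 0 H
  atom 16: F (halogen, monovalent) → 0 H
Total hydrogens: 4.

4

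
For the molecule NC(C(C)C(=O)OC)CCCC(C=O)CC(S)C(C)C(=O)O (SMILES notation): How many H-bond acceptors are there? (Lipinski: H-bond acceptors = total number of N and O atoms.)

N atoms: 1; O atoms: 5.
Lipinski HBA = 1 + 5 = 6.

6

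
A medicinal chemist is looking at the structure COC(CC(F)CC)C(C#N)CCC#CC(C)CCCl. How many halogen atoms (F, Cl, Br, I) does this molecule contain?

2

Halogen atoms appear at heavy-atom positions 6, 20 (1×Cl, 1×F).
Other groups present: 1 alkyne, 1 ether, 1 nitrile.
Halogen count: 2.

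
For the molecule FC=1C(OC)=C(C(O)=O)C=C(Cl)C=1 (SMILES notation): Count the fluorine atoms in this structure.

Scan the SMILES for F atoms (remember two-letter symbols like Cl and Br are single atoms).
Fluorine count: 1.

1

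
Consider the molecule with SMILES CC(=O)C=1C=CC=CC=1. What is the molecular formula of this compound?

C8H8O

Walk through each heavy atom and fill implicit hydrogens from standard valence (C 4, N 3, O 2, S 2, halogen 1):
  atom 1: C, bond orders sum to 1 (valence 4) → 3 H
  atom 2: C, bond orders sum to 4 (valence 4) → 0 H
  atom 3: O, bond orders sum to 2 (valence 2) → 0 H
  atom 4: C, bond orders sum to 4 (valence 4) → 0 H
  atom 5: C, bond orders sum to 3 (valence 4) → 1 H
  atom 6: C, bond orders sum to 3 (valence 4) → 1 H
  atom 7: C, bond orders sum to 3 (valence 4) → 1 H
  atom 8: C, bond orders sum to 3 (valence 4) → 1 H
  atom 9: C, bond orders sum to 3 (valence 4) → 1 H
Totals → C:8, H:8, O:1.
In Hill order: C8H8O.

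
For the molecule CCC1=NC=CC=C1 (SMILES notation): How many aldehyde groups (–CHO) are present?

Scan the SMILES for the aldehyde motif — none present.

0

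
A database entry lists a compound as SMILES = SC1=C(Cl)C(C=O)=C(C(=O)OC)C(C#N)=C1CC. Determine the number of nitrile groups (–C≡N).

The nitrile motif appears at heavy-atom position 14 in the SMILES.
Other groups present: 1 aldehyde, 1 ester, 1 thiol.
Nitrile count: 1.

1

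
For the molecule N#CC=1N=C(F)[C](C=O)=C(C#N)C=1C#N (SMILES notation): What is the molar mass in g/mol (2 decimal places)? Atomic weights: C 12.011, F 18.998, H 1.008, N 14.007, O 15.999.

200.13 g/mol

First, the molecular formula is C9HFN4O (counting implicit H from valence).
  C: 9 × 12.011 = 108.099
  F: 1 × 18.998 = 18.998
  H: 1 × 1.008 = 1.008
  N: 4 × 14.007 = 56.028
  O: 1 × 15.999 = 15.999
Sum: 9×12.011 + 1×18.998 + 1×1.008 + 4×14.007 + 1×15.999 = 200.132 → 200.13 g/mol.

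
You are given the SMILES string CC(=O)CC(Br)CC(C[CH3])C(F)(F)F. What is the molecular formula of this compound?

C9H14BrF3O

Walk through each heavy atom and fill implicit hydrogens from standard valence (C 4, N 3, O 2, S 2, halogen 1):
  atom 1: C, bond orders sum to 1 (valence 4) → 3 H
  atom 2: C, bond orders sum to 4 (valence 4) → 0 H
  atom 3: O, bond orders sum to 2 (valence 2) → 0 H
  atom 4: C, bond orders sum to 2 (valence 4) → 2 H
  atom 5: C, bond orders sum to 3 (valence 4) → 1 H
  atom 6: Br (halogen, monovalent) → 0 H
  atom 7: C, bond orders sum to 2 (valence 4) → 2 H
  atom 8: C, bond orders sum to 3 (valence 4) → 1 H
  atom 9: C, bond orders sum to 2 (valence 4) → 2 H
  atom 10: C with explicit H count 3
  atom 11: C, bond orders sum to 4 (valence 4) → 0 H
  atom 12: F (halogen, monovalent) → 0 H
  atom 13: F (halogen, monovalent) → 0 H
  atom 14: F (halogen, monovalent) → 0 H
Totals → C:9, H:14, Br:1, F:3, O:1.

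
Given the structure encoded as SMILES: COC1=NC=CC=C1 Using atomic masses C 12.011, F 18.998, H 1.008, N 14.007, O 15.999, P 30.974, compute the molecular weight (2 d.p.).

First, the molecular formula is C6H7NO (counting implicit H from valence).
  C: 6 × 12.011 = 72.066
  H: 7 × 1.008 = 7.056
  N: 1 × 14.007 = 14.007
  O: 1 × 15.999 = 15.999
Sum: 6×12.011 + 7×1.008 + 1×14.007 + 1×15.999 = 109.128 → 109.13 g/mol.

109.13 g/mol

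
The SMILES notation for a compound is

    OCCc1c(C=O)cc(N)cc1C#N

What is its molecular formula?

Walk through each heavy atom and fill implicit hydrogens from standard valence (C 4, N 3, O 2, S 2, halogen 1); for lowercase aromatic atoms, an aromatic c carries 1 H when it has two neighbours and 0 H with three, and aromatic n carries 0 H:
  atom 1: O, bond orders sum to 1 (valence 2) → 1 H
  atom 2: C, bond orders sum to 2 (valence 4) → 2 H
  atom 3: C, bond orders sum to 2 (valence 4) → 2 H
  atom 4: aromatic c, 3 neighbours → 0 H
  atom 5: aromatic c, 3 neighbours → 0 H
  atom 6: C, bond orders sum to 3 (valence 4) → 1 H
  atom 7: O, bond orders sum to 2 (valence 2) → 0 H
  atom 8: aromatic c, 2 neighbours → 1 H
  atom 9: aromatic c, 3 neighbours → 0 H
  atom 10: N, bond orders sum to 1 (valence 3) → 2 H
  atom 11: aromatic c, 2 neighbours → 1 H
  atom 12: aromatic c, 3 neighbours → 0 H
  atom 13: C, bond orders sum to 4 (valence 4) → 0 H
  atom 14: N, bond orders sum to 3 (valence 3) → 0 H
Totals → C:10, H:10, N:2, O:2.
In Hill order: C10H10N2O2.

C10H10N2O2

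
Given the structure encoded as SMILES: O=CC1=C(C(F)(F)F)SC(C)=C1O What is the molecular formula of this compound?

Walk through each heavy atom and fill implicit hydrogens from standard valence (C 4, N 3, O 2, S 2, halogen 1):
  atom 1: O, bond orders sum to 2 (valence 2) → 0 H
  atom 2: C, bond orders sum to 3 (valence 4) → 1 H
  atom 3: C, bond orders sum to 4 (valence 4) → 0 H
  atom 4: C, bond orders sum to 4 (valence 4) → 0 H
  atom 5: C, bond orders sum to 4 (valence 4) → 0 H
  atom 6: F (halogen, monovalent) → 0 H
  atom 7: F (halogen, monovalent) → 0 H
  atom 8: F (halogen, monovalent) → 0 H
  atom 9: S, bond orders sum to 2 (valence 2) → 0 H
  atom 10: C, bond orders sum to 4 (valence 4) → 0 H
  atom 11: C, bond orders sum to 1 (valence 4) → 3 H
  atom 12: C, bond orders sum to 4 (valence 4) → 0 H
  atom 13: O, bond orders sum to 1 (valence 2) → 1 H
Totals → C:7, H:5, F:3, O:2, S:1.

C7H5F3O2S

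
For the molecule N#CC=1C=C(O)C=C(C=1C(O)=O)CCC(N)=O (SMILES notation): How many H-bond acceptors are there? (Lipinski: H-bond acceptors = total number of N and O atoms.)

N atoms: 2; O atoms: 4.
Lipinski HBA = 2 + 4 = 6.

6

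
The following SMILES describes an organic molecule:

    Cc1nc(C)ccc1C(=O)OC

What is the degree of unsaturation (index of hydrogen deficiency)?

5

Molecular formula: C9H11NO2.
DoU = (2C + 2 + N − H − X) / 2, where X is the halogen count and O/S are ignored.
    = (2·9 + 2 + 1 − 11 − 0) / 2 = 10 / 2 = 5.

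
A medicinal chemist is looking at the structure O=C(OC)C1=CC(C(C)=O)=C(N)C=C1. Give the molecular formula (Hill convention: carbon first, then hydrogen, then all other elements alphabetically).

C10H11NO3

Walk through each heavy atom and fill implicit hydrogens from standard valence (C 4, N 3, O 2, S 2, halogen 1):
  atom 1: O, bond orders sum to 2 (valence 2) → 0 H
  atom 2: C, bond orders sum to 4 (valence 4) → 0 H
  atom 3: O, bond orders sum to 2 (valence 2) → 0 H
  atom 4: C, bond orders sum to 1 (valence 4) → 3 H
  atom 5: C, bond orders sum to 4 (valence 4) → 0 H
  atom 6: C, bond orders sum to 3 (valence 4) → 1 H
  atom 7: C, bond orders sum to 4 (valence 4) → 0 H
  atom 8: C, bond orders sum to 4 (valence 4) → 0 H
  atom 9: C, bond orders sum to 1 (valence 4) → 3 H
  atom 10: O, bond orders sum to 2 (valence 2) → 0 H
  atom 11: C, bond orders sum to 4 (valence 4) → 0 H
  atom 12: N, bond orders sum to 1 (valence 3) → 2 H
  atom 13: C, bond orders sum to 3 (valence 4) → 1 H
  atom 14: C, bond orders sum to 3 (valence 4) → 1 H
Totals → C:10, H:11, N:1, O:3.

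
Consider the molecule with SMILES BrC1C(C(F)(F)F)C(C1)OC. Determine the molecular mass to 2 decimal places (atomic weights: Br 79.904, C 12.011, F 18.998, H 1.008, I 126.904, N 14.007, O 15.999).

First, the molecular formula is C6H8BrF3O (counting implicit H from valence).
  Br: 1 × 79.904 = 79.904
  C: 6 × 12.011 = 72.066
  F: 3 × 18.998 = 56.994
  H: 8 × 1.008 = 8.064
  O: 1 × 15.999 = 15.999
Sum: 1×79.904 + 6×12.011 + 3×18.998 + 8×1.008 + 1×15.999 = 233.027 → 233.03 g/mol.

233.03 g/mol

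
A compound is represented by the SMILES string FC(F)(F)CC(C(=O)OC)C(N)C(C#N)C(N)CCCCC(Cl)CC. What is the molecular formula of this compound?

Walk through each heavy atom and fill implicit hydrogens from standard valence (C 4, N 3, O 2, S 2, halogen 1):
  atom 1: F (halogen, monovalent) → 0 H
  atom 2: C, bond orders sum to 4 (valence 4) → 0 H
  atom 3: F (halogen, monovalent) → 0 H
  atom 4: F (halogen, monovalent) → 0 H
  atom 5: C, bond orders sum to 2 (valence 4) → 2 H
  atom 6: C, bond orders sum to 3 (valence 4) → 1 H
  atom 7: C, bond orders sum to 4 (valence 4) → 0 H
  atom 8: O, bond orders sum to 2 (valence 2) → 0 H
  atom 9: O, bond orders sum to 2 (valence 2) → 0 H
  atom 10: C, bond orders sum to 1 (valence 4) → 3 H
  atom 11: C, bond orders sum to 3 (valence 4) → 1 H
  atom 12: N, bond orders sum to 1 (valence 3) → 2 H
  atom 13: C, bond orders sum to 3 (valence 4) → 1 H
  atom 14: C, bond orders sum to 4 (valence 4) → 0 H
  atom 15: N, bond orders sum to 3 (valence 3) → 0 H
  atom 16: C, bond orders sum to 3 (valence 4) → 1 H
  atom 17: N, bond orders sum to 1 (valence 3) → 2 H
  atom 18: C, bond orders sum to 2 (valence 4) → 2 H
  atom 19: C, bond orders sum to 2 (valence 4) → 2 H
  atom 20: C, bond orders sum to 2 (valence 4) → 2 H
  atom 21: C, bond orders sum to 2 (valence 4) → 2 H
  atom 22: C, bond orders sum to 3 (valence 4) → 1 H
  atom 23: Cl (halogen, monovalent) → 0 H
  atom 24: C, bond orders sum to 2 (valence 4) → 2 H
  atom 25: C, bond orders sum to 1 (valence 4) → 3 H
Totals → C:16, H:27, Cl:1, F:3, N:3, O:2.

C16H27ClF3N3O2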